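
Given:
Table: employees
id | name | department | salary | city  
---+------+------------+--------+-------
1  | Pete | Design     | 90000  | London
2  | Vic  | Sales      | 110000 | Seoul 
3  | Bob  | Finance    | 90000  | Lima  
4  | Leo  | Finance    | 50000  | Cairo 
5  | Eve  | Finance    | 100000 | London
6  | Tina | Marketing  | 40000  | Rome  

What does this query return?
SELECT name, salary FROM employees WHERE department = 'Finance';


Filtering: department = 'Finance'
Matching rows: 3

3 rows:
Bob, 90000
Leo, 50000
Eve, 100000


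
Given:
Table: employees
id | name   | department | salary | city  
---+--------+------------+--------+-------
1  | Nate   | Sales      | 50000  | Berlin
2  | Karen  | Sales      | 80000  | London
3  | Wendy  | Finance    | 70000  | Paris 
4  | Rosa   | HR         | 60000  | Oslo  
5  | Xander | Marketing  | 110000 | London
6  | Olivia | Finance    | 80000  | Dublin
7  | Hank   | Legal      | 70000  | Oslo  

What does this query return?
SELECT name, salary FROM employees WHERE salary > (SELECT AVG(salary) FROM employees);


Subquery: AVG(salary) = 74285.71
Filtering: salary > 74285.71
  Karen (80000) -> MATCH
  Xander (110000) -> MATCH
  Olivia (80000) -> MATCH


3 rows:
Karen, 80000
Xander, 110000
Olivia, 80000


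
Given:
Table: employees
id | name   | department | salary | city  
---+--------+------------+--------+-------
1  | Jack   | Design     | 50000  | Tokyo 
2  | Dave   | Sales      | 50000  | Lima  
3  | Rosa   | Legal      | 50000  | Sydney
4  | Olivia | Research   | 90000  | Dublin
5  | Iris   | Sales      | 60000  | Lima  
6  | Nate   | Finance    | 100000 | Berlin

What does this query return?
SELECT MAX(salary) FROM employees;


Salaries: 50000, 50000, 50000, 90000, 60000, 100000
MAX = 100000

100000


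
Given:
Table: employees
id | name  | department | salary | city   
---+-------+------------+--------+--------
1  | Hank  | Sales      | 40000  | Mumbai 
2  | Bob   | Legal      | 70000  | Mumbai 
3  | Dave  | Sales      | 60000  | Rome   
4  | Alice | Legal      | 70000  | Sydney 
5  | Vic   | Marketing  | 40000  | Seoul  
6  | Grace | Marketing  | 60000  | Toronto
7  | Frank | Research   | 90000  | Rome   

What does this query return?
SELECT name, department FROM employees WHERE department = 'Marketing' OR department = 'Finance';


Filtering: department = 'Marketing' OR 'Finance'
Matching: 2 rows

2 rows:
Vic, Marketing
Grace, Marketing


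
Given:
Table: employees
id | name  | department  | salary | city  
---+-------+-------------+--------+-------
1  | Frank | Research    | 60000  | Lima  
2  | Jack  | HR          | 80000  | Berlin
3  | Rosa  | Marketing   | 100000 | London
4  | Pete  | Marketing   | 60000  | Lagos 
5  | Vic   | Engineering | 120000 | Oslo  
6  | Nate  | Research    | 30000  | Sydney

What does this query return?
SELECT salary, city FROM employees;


Projecting columns: salary, city

6 rows:
60000, Lima
80000, Berlin
100000, London
60000, Lagos
120000, Oslo
30000, Sydney


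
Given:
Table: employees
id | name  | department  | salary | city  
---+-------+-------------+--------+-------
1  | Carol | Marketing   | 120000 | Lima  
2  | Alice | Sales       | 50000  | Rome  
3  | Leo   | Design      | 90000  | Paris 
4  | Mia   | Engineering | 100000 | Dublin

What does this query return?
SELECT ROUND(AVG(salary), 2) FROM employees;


SUM(salary) = 360000
COUNT = 4
ROUND(AVG, 2) = ROUND(360000 / 4, 2) = 90000.0

90000.0


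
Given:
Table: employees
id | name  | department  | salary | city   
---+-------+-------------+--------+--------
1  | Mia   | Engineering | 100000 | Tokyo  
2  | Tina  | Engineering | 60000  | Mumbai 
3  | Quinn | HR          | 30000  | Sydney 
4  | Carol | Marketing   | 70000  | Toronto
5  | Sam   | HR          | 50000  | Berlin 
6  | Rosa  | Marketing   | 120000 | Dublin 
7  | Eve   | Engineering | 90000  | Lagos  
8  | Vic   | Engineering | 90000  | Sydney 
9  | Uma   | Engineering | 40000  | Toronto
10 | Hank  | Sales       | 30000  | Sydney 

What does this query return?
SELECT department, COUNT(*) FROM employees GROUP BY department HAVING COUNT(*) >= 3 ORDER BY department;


Groups with count >= 3:
  Engineering: 5 -> PASS
  HR: 2 -> filtered out
  Marketing: 2 -> filtered out
  Sales: 1 -> filtered out


1 groups:
Engineering, 5


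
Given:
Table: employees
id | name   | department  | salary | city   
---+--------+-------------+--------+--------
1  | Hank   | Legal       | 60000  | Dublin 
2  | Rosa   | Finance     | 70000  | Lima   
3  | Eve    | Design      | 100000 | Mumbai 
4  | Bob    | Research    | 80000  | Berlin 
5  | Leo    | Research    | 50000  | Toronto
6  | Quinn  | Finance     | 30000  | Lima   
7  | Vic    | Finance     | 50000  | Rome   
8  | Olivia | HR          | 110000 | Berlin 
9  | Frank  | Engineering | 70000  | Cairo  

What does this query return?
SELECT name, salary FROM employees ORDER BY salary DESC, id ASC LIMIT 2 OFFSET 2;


Sort by salary DESC (id ASC tiebreak), then skip 2 and take 2
Rows 3 through 4

2 rows:
Bob, 80000
Rosa, 70000


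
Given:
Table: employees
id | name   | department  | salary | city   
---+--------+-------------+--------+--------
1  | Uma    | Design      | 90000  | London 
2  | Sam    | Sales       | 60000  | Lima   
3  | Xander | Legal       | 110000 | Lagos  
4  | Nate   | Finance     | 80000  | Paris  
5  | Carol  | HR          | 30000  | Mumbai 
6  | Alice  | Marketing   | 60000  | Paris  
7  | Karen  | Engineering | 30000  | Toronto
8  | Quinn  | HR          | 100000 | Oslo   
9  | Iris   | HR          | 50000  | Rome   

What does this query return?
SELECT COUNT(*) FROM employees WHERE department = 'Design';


Counting rows where department = 'Design'
  Uma -> MATCH


1


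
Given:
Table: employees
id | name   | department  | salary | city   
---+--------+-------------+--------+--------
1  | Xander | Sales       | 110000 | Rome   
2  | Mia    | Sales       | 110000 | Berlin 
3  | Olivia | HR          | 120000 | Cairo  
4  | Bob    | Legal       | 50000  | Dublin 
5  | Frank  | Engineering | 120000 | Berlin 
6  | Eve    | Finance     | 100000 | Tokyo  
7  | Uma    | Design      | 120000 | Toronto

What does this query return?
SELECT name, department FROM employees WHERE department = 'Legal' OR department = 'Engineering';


Filtering: department = 'Legal' OR 'Engineering'
Matching: 2 rows

2 rows:
Bob, Legal
Frank, Engineering


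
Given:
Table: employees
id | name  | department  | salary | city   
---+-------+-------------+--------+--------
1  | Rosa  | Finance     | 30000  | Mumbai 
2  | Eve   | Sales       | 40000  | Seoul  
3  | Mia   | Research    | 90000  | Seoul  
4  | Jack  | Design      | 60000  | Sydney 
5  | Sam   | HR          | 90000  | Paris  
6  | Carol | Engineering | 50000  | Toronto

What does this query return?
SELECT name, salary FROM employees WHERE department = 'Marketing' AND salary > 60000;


Filtering: department = 'Marketing' AND salary > 60000
Matching: 0 rows

Empty result set (0 rows)


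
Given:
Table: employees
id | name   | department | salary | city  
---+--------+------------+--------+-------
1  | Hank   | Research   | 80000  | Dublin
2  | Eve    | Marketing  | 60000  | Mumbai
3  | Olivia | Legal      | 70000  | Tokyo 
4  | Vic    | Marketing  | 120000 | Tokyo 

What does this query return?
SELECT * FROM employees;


SELECT * returns all 4 rows with all columns

4 rows:
1, Hank, Research, 80000, Dublin
2, Eve, Marketing, 60000, Mumbai
3, Olivia, Legal, 70000, Tokyo
4, Vic, Marketing, 120000, Tokyo


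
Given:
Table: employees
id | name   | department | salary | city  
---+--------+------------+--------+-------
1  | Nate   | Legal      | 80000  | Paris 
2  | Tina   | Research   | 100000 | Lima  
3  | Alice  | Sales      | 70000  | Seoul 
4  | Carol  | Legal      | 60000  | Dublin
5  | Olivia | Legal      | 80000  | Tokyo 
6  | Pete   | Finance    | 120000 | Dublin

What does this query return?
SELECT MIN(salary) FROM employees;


Salaries: 80000, 100000, 70000, 60000, 80000, 120000
MIN = 60000

60000


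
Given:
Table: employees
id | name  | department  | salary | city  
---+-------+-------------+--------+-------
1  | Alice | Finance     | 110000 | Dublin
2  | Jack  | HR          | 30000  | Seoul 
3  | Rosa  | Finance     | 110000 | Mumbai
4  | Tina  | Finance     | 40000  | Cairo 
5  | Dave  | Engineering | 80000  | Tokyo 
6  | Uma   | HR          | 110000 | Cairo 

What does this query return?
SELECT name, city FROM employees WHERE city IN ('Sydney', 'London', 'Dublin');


Filtering: city IN ('Sydney', 'London', 'Dublin')
Matching: 1 rows

1 rows:
Alice, Dublin


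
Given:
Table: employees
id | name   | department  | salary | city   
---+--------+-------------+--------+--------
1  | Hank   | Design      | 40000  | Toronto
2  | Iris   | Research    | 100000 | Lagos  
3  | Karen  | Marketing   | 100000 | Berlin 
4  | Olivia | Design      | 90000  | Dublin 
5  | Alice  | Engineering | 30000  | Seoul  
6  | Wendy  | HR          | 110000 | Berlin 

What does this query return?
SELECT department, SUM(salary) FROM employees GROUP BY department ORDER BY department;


Summing salary within each department:
  Design: 40000 + 90000 = 130000
  Engineering: 30000 = 30000
  HR: 110000 = 110000
  Marketing: 100000 = 100000
  Research: 100000 = 100000


5 groups:
Design, 130000
Engineering, 30000
HR, 110000
Marketing, 100000
Research, 100000


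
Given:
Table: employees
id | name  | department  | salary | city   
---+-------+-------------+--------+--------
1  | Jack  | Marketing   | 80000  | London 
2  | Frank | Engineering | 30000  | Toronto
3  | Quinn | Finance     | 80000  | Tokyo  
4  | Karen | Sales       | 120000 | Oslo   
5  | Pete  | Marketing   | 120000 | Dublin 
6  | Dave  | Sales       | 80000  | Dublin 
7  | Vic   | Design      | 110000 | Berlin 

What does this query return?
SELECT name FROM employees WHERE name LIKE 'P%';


LIKE 'P%' matches names starting with 'P'
Matching: 1

1 rows:
Pete


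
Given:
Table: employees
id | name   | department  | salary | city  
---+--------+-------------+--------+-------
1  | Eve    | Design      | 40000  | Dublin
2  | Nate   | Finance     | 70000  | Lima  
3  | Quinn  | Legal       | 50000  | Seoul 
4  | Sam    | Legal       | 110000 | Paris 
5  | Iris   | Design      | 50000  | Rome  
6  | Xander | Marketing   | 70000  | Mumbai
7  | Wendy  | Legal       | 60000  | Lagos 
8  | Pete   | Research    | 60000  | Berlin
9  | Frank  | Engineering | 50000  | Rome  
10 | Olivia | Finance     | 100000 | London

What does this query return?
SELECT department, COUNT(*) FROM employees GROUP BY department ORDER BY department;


Assigning each row to its department group:
  Eve -> Design
  Nate -> Finance
  Quinn -> Legal
  Sam -> Legal
  Iris -> Design
  Xander -> Marketing
  Wendy -> Legal
  Pete -> Research
  Frank -> Engineering
  Olivia -> Finance


6 groups:
Design, 2
Engineering, 1
Finance, 2
Legal, 3
Marketing, 1
Research, 1


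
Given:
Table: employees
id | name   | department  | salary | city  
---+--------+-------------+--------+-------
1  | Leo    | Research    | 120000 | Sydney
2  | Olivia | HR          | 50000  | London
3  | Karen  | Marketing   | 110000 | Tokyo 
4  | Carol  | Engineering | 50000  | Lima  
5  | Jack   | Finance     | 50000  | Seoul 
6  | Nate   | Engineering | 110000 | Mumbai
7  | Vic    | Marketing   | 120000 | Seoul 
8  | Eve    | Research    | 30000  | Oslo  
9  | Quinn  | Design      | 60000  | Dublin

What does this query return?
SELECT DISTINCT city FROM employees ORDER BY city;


All 'city' values (row order): Sydney, London, Tokyo, Lima, Seoul, Mumbai, Seoul, Oslo, Dublin
Removing duplicates leaves 8 unique value(s).

8 values:
Dublin
Lima
London
Mumbai
Oslo
Seoul
Sydney
Tokyo


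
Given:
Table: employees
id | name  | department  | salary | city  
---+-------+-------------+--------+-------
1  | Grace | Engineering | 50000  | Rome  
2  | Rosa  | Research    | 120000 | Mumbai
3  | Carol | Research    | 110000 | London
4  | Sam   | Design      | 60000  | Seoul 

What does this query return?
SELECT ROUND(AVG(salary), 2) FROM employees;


SUM(salary) = 340000
COUNT = 4
ROUND(AVG, 2) = ROUND(340000 / 4, 2) = 85000.0

85000.0


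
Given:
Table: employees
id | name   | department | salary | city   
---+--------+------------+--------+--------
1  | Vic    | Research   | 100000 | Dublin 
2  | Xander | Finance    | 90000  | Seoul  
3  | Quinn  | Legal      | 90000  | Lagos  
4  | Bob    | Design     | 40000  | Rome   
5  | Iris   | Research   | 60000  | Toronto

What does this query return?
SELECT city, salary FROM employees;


Projecting columns: city, salary

5 rows:
Dublin, 100000
Seoul, 90000
Lagos, 90000
Rome, 40000
Toronto, 60000


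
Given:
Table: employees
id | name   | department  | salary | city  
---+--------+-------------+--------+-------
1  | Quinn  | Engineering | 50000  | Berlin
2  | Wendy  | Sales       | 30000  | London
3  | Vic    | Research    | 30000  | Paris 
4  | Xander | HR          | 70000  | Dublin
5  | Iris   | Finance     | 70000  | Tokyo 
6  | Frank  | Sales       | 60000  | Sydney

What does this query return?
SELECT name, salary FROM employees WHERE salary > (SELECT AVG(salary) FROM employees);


Subquery: AVG(salary) = 51666.67
Filtering: salary > 51666.67
  Xander (70000) -> MATCH
  Iris (70000) -> MATCH
  Frank (60000) -> MATCH


3 rows:
Xander, 70000
Iris, 70000
Frank, 60000


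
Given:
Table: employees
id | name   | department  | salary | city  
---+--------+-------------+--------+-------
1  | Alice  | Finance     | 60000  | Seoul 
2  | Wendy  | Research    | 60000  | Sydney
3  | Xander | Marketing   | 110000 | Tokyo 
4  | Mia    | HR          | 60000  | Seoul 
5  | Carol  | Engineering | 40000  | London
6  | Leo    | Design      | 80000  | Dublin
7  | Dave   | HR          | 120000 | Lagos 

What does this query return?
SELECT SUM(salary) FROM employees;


SUM(salary) = 60000 + 60000 + 110000 + 60000 + 40000 + 80000 + 120000 = 530000

530000


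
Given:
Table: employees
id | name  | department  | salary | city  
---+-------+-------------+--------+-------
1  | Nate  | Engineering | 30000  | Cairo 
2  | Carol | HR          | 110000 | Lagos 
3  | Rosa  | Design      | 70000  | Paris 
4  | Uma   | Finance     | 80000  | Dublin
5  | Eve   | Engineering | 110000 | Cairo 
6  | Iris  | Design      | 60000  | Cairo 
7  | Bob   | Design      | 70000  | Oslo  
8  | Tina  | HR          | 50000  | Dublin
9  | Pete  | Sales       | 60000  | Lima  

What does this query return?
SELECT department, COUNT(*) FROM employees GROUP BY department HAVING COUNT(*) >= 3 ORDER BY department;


Groups with count >= 3:
  Design: 3 -> PASS
  Engineering: 2 -> filtered out
  Finance: 1 -> filtered out
  HR: 2 -> filtered out
  Sales: 1 -> filtered out


1 groups:
Design, 3


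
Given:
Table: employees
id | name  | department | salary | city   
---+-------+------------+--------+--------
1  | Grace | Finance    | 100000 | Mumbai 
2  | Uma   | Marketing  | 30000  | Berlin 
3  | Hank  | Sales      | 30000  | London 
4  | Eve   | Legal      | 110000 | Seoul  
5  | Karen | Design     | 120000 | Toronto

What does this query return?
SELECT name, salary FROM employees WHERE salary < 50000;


Filtering: salary < 50000
Matching: 2 rows

2 rows:
Uma, 30000
Hank, 30000


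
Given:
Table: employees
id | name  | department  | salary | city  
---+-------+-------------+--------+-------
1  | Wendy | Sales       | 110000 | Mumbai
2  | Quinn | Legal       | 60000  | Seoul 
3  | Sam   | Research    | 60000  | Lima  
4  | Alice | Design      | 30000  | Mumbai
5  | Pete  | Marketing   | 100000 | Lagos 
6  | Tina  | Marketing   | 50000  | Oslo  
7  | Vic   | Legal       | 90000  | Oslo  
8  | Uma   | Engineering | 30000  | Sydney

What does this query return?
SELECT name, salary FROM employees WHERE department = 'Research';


Filtering: department = 'Research'
Matching rows: 1

1 rows:
Sam, 60000


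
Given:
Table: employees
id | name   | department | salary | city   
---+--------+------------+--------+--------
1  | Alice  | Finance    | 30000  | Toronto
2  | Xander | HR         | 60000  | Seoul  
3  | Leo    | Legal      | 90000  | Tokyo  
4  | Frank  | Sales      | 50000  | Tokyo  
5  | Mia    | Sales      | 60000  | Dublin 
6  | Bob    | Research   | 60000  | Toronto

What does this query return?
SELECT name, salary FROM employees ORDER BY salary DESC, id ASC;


Sorting by salary DESC, then id ASC for ties

6 rows:
Leo, 90000
Xander, 60000
Mia, 60000
Bob, 60000
Frank, 50000
Alice, 30000


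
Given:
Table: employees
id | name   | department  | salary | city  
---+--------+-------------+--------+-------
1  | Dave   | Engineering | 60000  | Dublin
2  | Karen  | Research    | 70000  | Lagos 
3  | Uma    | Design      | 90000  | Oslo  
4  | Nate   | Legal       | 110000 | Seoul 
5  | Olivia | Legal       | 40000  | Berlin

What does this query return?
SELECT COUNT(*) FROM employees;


COUNT(*) counts all rows

5


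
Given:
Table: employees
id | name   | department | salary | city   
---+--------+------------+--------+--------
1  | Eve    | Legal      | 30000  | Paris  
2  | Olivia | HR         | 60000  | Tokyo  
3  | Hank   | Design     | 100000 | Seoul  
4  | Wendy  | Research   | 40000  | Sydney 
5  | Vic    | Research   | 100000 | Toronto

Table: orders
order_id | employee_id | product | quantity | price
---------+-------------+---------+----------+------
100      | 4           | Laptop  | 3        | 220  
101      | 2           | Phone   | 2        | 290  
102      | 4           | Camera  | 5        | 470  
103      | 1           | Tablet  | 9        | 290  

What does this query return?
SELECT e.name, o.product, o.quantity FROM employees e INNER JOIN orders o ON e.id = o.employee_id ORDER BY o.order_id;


Joining employees.id = orders.employee_id:
  employee Wendy (id=4) -> order Laptop
  employee Olivia (id=2) -> order Phone
  employee Wendy (id=4) -> order Camera
  employee Eve (id=1) -> order Tablet


4 rows:
Wendy, Laptop, 3
Olivia, Phone, 2
Wendy, Camera, 5
Eve, Tablet, 9


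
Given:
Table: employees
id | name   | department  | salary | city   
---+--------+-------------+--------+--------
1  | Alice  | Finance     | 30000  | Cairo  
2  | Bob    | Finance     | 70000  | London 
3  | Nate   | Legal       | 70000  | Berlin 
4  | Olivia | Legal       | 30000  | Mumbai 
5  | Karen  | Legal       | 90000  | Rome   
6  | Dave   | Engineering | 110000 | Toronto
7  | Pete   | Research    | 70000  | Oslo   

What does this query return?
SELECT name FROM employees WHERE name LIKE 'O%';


LIKE 'O%' matches names starting with 'O'
Matching: 1

1 rows:
Olivia


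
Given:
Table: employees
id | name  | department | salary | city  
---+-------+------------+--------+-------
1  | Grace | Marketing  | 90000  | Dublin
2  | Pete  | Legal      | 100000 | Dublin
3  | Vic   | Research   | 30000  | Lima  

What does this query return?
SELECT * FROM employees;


SELECT * returns all 3 rows with all columns

3 rows:
1, Grace, Marketing, 90000, Dublin
2, Pete, Legal, 100000, Dublin
3, Vic, Research, 30000, Lima


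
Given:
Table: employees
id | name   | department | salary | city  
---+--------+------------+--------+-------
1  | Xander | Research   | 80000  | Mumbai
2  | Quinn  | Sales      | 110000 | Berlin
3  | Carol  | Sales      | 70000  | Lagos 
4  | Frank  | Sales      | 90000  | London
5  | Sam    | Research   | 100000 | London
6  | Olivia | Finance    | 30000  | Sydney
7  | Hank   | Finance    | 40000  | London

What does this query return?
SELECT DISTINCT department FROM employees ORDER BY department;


All 'department' values (row order): Research, Sales, Sales, Sales, Research, Finance, Finance
Removing duplicates leaves 3 unique value(s).

3 values:
Finance
Research
Sales


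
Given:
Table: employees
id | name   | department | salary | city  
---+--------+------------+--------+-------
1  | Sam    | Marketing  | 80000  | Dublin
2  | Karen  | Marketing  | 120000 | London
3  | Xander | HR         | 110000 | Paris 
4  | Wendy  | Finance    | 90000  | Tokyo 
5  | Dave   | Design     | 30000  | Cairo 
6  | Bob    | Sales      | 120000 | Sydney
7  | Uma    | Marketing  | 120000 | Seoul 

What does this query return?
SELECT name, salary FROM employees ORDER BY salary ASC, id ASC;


Sorting by salary ASC, then id ASC for ties

7 rows:
Dave, 30000
Sam, 80000
Wendy, 90000
Xander, 110000
Karen, 120000
Bob, 120000
Uma, 120000


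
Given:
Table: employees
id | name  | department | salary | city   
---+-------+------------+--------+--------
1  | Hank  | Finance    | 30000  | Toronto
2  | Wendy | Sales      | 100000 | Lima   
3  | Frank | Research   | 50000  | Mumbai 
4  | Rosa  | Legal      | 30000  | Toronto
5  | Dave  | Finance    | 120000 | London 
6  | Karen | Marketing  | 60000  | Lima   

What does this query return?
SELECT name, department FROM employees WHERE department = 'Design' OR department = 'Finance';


Filtering: department = 'Design' OR 'Finance'
Matching: 2 rows

2 rows:
Hank, Finance
Dave, Finance


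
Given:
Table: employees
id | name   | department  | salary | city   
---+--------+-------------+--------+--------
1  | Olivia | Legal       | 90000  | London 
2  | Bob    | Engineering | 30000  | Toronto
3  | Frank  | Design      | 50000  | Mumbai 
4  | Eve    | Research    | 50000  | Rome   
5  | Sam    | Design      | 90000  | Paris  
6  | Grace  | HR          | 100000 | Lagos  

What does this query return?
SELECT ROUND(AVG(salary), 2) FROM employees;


SUM(salary) = 410000
COUNT = 6
ROUND(AVG, 2) = ROUND(410000 / 6, 2) = 68333.33

68333.33


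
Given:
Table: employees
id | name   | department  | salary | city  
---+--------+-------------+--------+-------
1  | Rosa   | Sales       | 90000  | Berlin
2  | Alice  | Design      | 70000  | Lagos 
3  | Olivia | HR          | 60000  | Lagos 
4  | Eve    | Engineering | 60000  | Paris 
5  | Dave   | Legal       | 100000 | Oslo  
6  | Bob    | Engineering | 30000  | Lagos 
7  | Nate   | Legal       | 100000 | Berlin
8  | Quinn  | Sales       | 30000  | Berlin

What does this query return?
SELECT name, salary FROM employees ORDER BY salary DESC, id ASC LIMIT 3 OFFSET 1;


Sort by salary DESC (id ASC tiebreak), then skip 1 and take 3
Rows 2 through 4

3 rows:
Nate, 100000
Rosa, 90000
Alice, 70000


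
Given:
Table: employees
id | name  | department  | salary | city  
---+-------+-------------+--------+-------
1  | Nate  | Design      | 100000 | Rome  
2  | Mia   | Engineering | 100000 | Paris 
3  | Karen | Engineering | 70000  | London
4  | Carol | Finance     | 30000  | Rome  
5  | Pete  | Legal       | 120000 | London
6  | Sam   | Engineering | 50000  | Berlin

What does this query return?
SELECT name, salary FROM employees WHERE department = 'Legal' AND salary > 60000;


Filtering: department = 'Legal' AND salary > 60000
Matching: 1 rows

1 rows:
Pete, 120000


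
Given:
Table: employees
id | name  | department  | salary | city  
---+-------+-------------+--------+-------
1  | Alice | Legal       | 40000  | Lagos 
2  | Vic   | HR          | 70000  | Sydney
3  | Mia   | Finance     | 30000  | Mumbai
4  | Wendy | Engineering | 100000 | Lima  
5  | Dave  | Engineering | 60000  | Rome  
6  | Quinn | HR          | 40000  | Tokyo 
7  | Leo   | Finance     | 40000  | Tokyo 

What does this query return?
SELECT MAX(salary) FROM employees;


Salaries: 40000, 70000, 30000, 100000, 60000, 40000, 40000
MAX = 100000

100000


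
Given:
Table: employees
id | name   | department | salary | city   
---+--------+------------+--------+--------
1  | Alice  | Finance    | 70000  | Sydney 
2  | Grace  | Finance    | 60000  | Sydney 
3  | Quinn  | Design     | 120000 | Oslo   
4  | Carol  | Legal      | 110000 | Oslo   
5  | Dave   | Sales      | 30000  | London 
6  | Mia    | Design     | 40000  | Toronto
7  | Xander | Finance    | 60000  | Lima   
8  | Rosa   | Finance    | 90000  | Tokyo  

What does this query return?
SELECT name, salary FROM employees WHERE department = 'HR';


Filtering: department = 'HR'
Matching rows: 0

Empty result set (0 rows)


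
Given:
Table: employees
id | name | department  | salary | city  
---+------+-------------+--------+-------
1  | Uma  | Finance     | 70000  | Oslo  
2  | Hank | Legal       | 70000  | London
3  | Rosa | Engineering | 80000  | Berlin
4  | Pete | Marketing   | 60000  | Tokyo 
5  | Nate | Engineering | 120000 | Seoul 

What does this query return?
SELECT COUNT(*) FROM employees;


COUNT(*) counts all rows

5


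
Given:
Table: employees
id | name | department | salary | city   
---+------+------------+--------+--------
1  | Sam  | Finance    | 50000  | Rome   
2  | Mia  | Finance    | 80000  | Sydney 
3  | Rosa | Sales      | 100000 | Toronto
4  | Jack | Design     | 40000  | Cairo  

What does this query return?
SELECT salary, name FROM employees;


Projecting columns: salary, name

4 rows:
50000, Sam
80000, Mia
100000, Rosa
40000, Jack


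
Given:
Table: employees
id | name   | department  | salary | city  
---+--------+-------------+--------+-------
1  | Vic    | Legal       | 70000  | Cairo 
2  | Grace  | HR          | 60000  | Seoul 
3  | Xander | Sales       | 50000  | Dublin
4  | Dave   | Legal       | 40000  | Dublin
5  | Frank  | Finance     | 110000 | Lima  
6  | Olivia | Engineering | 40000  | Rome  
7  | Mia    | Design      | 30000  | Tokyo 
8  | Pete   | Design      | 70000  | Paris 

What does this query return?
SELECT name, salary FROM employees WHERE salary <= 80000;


Filtering: salary <= 80000
Matching: 7 rows

7 rows:
Vic, 70000
Grace, 60000
Xander, 50000
Dave, 40000
Olivia, 40000
Mia, 30000
Pete, 70000


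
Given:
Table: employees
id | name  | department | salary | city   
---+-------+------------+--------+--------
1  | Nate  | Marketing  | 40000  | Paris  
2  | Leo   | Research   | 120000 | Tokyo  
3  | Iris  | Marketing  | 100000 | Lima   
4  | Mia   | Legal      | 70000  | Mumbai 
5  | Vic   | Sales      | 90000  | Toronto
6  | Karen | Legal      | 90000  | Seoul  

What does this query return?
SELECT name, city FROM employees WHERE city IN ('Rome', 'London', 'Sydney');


Filtering: city IN ('Rome', 'London', 'Sydney')
Matching: 0 rows

Empty result set (0 rows)


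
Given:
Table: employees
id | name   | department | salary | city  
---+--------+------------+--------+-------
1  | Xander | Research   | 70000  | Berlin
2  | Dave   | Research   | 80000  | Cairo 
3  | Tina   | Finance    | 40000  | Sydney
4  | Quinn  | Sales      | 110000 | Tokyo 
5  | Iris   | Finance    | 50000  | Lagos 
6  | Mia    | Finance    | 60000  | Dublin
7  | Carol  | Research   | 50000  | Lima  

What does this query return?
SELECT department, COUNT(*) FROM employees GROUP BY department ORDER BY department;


Assigning each row to its department group:
  Xander -> Research
  Dave -> Research
  Tina -> Finance
  Quinn -> Sales
  Iris -> Finance
  Mia -> Finance
  Carol -> Research


3 groups:
Finance, 3
Research, 3
Sales, 1


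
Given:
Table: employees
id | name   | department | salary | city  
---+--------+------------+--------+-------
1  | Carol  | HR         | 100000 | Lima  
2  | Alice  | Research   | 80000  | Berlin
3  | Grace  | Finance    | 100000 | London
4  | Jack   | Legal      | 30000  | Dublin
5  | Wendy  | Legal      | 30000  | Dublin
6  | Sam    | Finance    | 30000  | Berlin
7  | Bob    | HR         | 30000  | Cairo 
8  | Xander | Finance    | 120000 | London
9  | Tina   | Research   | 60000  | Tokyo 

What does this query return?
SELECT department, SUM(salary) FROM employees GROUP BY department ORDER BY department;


Summing salary within each department:
  Finance: 100000 + 30000 + 120000 = 250000
  HR: 100000 + 30000 = 130000
  Legal: 30000 + 30000 = 60000
  Research: 80000 + 60000 = 140000


4 groups:
Finance, 250000
HR, 130000
Legal, 60000
Research, 140000


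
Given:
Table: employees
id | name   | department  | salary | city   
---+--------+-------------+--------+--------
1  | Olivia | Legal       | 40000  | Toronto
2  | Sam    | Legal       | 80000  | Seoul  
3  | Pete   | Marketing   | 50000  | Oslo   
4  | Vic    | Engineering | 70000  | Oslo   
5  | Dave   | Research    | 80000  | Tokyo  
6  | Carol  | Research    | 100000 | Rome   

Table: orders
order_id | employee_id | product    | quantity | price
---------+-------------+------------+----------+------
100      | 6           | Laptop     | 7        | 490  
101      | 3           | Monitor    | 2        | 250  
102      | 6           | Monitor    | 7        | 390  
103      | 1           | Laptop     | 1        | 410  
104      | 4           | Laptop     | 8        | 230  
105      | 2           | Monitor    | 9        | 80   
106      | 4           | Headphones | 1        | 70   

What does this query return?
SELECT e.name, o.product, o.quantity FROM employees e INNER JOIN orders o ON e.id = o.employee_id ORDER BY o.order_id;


Joining employees.id = orders.employee_id:
  employee Carol (id=6) -> order Laptop
  employee Pete (id=3) -> order Monitor
  employee Carol (id=6) -> order Monitor
  employee Olivia (id=1) -> order Laptop
  employee Vic (id=4) -> order Laptop
  employee Sam (id=2) -> order Monitor
  employee Vic (id=4) -> order Headphones


7 rows:
Carol, Laptop, 7
Pete, Monitor, 2
Carol, Monitor, 7
Olivia, Laptop, 1
Vic, Laptop, 8
Sam, Monitor, 9
Vic, Headphones, 1


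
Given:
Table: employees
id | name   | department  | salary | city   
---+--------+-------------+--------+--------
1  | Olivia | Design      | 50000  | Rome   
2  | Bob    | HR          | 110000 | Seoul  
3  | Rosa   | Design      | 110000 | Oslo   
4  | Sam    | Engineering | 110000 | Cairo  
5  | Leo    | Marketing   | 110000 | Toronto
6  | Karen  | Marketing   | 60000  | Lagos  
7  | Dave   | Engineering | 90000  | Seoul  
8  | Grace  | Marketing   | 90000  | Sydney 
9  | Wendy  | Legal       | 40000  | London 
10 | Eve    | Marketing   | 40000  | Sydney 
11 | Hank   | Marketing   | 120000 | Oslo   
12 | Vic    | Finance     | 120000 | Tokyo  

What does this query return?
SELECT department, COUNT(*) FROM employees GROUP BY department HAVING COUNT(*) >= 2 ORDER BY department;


Groups with count >= 2:
  Design: 2 -> PASS
  Engineering: 2 -> PASS
  Marketing: 5 -> PASS
  Finance: 1 -> filtered out
  HR: 1 -> filtered out
  Legal: 1 -> filtered out


3 groups:
Design, 2
Engineering, 2
Marketing, 5


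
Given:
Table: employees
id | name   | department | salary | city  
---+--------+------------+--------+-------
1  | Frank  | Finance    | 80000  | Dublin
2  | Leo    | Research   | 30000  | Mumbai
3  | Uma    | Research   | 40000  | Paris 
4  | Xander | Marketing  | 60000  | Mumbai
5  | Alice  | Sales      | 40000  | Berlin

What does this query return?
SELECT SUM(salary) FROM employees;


SUM(salary) = 80000 + 30000 + 40000 + 60000 + 40000 = 250000

250000


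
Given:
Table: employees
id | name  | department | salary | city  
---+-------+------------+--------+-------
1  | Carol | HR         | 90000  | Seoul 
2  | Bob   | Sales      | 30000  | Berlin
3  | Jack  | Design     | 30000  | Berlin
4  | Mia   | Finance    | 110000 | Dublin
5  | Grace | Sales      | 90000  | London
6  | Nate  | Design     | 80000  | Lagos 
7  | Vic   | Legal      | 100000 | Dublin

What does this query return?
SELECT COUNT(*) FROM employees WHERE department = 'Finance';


Counting rows where department = 'Finance'
  Mia -> MATCH


1


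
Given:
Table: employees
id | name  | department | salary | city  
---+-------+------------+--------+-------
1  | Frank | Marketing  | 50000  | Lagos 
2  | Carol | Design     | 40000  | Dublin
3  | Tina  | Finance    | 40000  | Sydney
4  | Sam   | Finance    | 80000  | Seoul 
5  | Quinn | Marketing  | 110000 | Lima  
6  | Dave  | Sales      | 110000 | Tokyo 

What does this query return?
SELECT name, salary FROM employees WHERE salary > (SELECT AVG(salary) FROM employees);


Subquery: AVG(salary) = 71666.67
Filtering: salary > 71666.67
  Sam (80000) -> MATCH
  Quinn (110000) -> MATCH
  Dave (110000) -> MATCH


3 rows:
Sam, 80000
Quinn, 110000
Dave, 110000


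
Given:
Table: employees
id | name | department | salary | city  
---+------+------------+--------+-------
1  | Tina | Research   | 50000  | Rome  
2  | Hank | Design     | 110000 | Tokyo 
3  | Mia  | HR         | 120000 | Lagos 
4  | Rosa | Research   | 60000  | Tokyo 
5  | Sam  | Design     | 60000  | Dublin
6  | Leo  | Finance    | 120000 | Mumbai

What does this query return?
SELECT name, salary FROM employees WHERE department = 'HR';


Filtering: department = 'HR'
Matching rows: 1

1 rows:
Mia, 120000


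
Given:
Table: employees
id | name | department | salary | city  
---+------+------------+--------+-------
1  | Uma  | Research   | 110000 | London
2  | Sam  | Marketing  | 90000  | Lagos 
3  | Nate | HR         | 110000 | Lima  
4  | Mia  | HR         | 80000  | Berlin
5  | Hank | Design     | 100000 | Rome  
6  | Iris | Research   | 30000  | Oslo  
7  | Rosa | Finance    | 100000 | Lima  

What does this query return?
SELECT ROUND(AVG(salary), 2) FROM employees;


SUM(salary) = 620000
COUNT = 7
ROUND(AVG, 2) = ROUND(620000 / 7, 2) = 88571.43

88571.43


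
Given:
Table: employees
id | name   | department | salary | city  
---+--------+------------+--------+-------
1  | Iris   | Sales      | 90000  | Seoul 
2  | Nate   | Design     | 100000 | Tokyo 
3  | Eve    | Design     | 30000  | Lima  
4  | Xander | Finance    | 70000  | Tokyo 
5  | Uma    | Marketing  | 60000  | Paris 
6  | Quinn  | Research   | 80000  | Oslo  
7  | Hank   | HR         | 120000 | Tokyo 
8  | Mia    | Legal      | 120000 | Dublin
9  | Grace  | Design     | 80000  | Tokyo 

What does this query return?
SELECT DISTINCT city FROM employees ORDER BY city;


All 'city' values (row order): Seoul, Tokyo, Lima, Tokyo, Paris, Oslo, Tokyo, Dublin, Tokyo
Removing duplicates leaves 6 unique value(s).

6 values:
Dublin
Lima
Oslo
Paris
Seoul
Tokyo


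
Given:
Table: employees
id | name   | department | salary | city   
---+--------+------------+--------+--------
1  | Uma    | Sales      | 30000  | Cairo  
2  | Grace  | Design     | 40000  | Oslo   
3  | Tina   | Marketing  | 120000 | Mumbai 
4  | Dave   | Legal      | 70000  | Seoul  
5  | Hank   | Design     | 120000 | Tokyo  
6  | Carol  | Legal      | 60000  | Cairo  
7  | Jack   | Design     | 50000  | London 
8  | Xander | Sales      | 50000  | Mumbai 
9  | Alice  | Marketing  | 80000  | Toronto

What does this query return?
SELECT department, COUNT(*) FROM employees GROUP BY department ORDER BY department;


Assigning each row to its department group:
  Uma -> Sales
  Grace -> Design
  Tina -> Marketing
  Dave -> Legal
  Hank -> Design
  Carol -> Legal
  Jack -> Design
  Xander -> Sales
  Alice -> Marketing


4 groups:
Design, 3
Legal, 2
Marketing, 2
Sales, 2


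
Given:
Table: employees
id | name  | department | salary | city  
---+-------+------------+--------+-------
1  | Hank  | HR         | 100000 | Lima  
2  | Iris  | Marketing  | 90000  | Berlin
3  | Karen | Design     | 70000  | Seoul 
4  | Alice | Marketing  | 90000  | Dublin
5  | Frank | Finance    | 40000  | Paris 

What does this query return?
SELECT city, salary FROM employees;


Projecting columns: city, salary

5 rows:
Lima, 100000
Berlin, 90000
Seoul, 70000
Dublin, 90000
Paris, 40000


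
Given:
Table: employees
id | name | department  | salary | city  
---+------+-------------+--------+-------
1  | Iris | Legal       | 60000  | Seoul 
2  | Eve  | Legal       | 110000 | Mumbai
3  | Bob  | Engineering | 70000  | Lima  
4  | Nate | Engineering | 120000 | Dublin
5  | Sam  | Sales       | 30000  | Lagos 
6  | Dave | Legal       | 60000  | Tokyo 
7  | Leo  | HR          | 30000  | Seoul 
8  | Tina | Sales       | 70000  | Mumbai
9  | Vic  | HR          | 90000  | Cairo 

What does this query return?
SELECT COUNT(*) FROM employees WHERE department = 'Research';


Counting rows where department = 'Research'


0


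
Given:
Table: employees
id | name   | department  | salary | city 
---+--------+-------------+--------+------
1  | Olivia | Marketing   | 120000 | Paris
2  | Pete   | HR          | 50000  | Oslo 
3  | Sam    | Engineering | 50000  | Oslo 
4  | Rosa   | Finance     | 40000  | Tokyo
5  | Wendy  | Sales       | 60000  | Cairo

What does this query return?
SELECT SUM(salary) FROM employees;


SUM(salary) = 120000 + 50000 + 50000 + 40000 + 60000 = 320000

320000


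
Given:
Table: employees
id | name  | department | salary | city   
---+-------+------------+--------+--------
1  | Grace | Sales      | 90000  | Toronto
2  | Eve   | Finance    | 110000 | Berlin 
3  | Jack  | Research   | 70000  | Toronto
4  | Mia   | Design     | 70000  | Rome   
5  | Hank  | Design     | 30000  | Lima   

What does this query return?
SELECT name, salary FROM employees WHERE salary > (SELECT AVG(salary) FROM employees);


Subquery: AVG(salary) = 74000.0
Filtering: salary > 74000.0
  Grace (90000) -> MATCH
  Eve (110000) -> MATCH


2 rows:
Grace, 90000
Eve, 110000


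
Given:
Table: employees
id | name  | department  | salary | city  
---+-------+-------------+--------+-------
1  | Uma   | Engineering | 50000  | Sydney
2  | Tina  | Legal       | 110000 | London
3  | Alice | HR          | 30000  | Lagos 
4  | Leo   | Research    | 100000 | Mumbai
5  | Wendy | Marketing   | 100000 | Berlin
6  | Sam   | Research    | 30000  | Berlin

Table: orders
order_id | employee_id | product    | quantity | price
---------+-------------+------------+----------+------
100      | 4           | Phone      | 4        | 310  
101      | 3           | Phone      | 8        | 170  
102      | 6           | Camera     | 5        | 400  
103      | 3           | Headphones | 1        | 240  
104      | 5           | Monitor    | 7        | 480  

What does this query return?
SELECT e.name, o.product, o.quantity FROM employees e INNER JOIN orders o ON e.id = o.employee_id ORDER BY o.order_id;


Joining employees.id = orders.employee_id:
  employee Leo (id=4) -> order Phone
  employee Alice (id=3) -> order Phone
  employee Sam (id=6) -> order Camera
  employee Alice (id=3) -> order Headphones
  employee Wendy (id=5) -> order Monitor


5 rows:
Leo, Phone, 4
Alice, Phone, 8
Sam, Camera, 5
Alice, Headphones, 1
Wendy, Monitor, 7


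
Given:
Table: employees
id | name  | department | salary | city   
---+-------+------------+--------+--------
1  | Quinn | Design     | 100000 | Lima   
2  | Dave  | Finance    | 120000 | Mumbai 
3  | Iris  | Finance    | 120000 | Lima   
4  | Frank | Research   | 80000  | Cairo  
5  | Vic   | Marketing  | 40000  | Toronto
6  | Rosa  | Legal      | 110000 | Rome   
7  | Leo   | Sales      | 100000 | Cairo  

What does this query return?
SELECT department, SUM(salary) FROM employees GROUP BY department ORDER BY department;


Summing salary within each department:
  Design: 100000 = 100000
  Finance: 120000 + 120000 = 240000
  Legal: 110000 = 110000
  Marketing: 40000 = 40000
  Research: 80000 = 80000
  Sales: 100000 = 100000


6 groups:
Design, 100000
Finance, 240000
Legal, 110000
Marketing, 40000
Research, 80000
Sales, 100000


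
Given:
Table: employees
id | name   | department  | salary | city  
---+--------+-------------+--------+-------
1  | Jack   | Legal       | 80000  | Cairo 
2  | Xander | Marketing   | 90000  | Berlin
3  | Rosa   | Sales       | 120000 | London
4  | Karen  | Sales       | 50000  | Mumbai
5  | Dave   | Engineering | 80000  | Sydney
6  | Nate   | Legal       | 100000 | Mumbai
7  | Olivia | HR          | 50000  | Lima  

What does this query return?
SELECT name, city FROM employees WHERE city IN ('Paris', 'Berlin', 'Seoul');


Filtering: city IN ('Paris', 'Berlin', 'Seoul')
Matching: 1 rows

1 rows:
Xander, Berlin


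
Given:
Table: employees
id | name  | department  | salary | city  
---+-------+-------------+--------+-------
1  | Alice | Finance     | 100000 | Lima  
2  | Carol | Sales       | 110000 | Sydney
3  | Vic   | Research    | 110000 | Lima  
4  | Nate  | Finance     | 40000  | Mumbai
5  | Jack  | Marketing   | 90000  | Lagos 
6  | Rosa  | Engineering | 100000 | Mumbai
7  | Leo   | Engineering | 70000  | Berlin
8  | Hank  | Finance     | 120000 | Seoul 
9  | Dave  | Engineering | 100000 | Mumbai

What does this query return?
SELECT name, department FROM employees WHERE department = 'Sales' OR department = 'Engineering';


Filtering: department = 'Sales' OR 'Engineering'
Matching: 4 rows

4 rows:
Carol, Sales
Rosa, Engineering
Leo, Engineering
Dave, Engineering
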